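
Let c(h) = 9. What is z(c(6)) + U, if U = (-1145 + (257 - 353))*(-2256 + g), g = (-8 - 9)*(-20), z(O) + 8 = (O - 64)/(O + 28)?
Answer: 87976621/37 ≈ 2.3777e+6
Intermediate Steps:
z(O) = -8 + (-64 + O)/(28 + O) (z(O) = -8 + (O - 64)/(O + 28) = -8 + (-64 + O)/(28 + O))
g = 340 (g = -17*(-20) = 340)
U = 2377756 (U = (-1145 + (257 - 353))*(-2256 + 340) = (-1145 - 96)*(-1916) = -1241*(-1916) = 2377756)
z(c(6)) + U = (-288 - 7*9)/(28 + 9) + 2377756 = (-288 - 63)/37 + 2377756 = (1/37)*(-351) + 2377756 = -351/37 + 2377756 = 87976621/37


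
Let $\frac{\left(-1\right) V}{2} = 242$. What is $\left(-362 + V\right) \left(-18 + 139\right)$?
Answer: $-102366$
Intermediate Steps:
$V = -484$ ($V = \left(-2\right) 242 = -484$)
$\left(-362 + V\right) \left(-18 + 139\right) = \left(-362 - 484\right) \left(-18 + 139\right) = \left(-846\right) 121 = -102366$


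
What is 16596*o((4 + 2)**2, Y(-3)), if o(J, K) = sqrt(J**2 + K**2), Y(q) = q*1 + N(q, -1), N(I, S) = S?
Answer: 66384*sqrt(82) ≈ 6.0113e+5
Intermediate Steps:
Y(q) = -1 + q (Y(q) = q*1 - 1 = q - 1 = -1 + q)
16596*o((4 + 2)**2, Y(-3)) = 16596*sqrt(((4 + 2)**2)**2 + (-1 - 3)**2) = 16596*sqrt((6**2)**2 + (-4)**2) = 16596*sqrt(36**2 + 16) = 16596*sqrt(1296 + 16) = 16596*sqrt(1312) = 16596*(4*sqrt(82)) = 66384*sqrt(82)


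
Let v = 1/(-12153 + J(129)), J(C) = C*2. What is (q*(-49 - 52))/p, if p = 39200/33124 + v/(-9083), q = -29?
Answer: 4113926085945/1662189013 ≈ 2475.0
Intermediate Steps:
J(C) = 2*C
v = -1/11895 (v = 1/(-12153 + 2*129) = 1/(-12153 + 258) = 1/(-11895) = -1/11895 ≈ -8.4069e-5)
p = 1662189013/1404549705 (p = 39200/33124 - 1/11895/(-9083) = 39200*(1/33124) - 1/11895*(-1/9083) = 200/169 + 1/108042285 = 1662189013/1404549705 ≈ 1.1834)
(q*(-49 - 52))/p = (-29*(-49 - 52))/(1662189013/1404549705) = -29*(-101)*(1404549705/1662189013) = 2929*(1404549705/1662189013) = 4113926085945/1662189013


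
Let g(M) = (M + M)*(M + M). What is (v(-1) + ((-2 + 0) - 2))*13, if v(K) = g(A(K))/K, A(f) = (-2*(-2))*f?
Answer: -884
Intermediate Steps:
A(f) = 4*f
g(M) = 4*M² (g(M) = (2*M)*(2*M) = 4*M²)
v(K) = 64*K (v(K) = (4*(4*K)²)/K = (4*(16*K²))/K = (64*K²)/K = 64*K)
(v(-1) + ((-2 + 0) - 2))*13 = (64*(-1) + ((-2 + 0) - 2))*13 = (-64 + (-2 - 2))*13 = (-64 - 4)*13 = -68*13 = -884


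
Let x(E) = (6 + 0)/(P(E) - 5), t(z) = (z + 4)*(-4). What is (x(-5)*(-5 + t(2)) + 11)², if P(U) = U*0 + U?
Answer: 20164/25 ≈ 806.56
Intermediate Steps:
P(U) = U (P(U) = 0 + U = U)
t(z) = -16 - 4*z (t(z) = (4 + z)*(-4) = -16 - 4*z)
x(E) = 6/(-5 + E) (x(E) = (6 + 0)/(E - 5) = 6/(-5 + E))
(x(-5)*(-5 + t(2)) + 11)² = ((6/(-5 - 5))*(-5 + (-16 - 4*2)) + 11)² = ((6/(-10))*(-5 + (-16 - 8)) + 11)² = ((6*(-⅒))*(-5 - 24) + 11)² = (-⅗*(-29) + 11)² = (87/5 + 11)² = (142/5)² = 20164/25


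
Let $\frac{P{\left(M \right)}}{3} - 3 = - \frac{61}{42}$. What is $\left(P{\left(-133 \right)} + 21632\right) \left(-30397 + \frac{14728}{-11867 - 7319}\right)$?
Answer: $- \frac{88331183151705}{134302} \approx -6.5771 \cdot 10^{8}$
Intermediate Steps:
$P{\left(M \right)} = \frac{65}{14}$ ($P{\left(M \right)} = 9 + 3 \left(- \frac{61}{42}\right) = 9 - \frac{61}{14} = \frac{65}{14}$)
$\left(P{\left(-133 \right)} + 21632\right) \left(-30397 + \frac{14728}{-11867 - 7319}\right) = \left(\frac{65}{14} + 21632\right) \left(-30397 + \frac{14728}{-11867 - 7319}\right) = \frac{302913 \left(-30397 + \frac{14728}{-19186}\right)}{14} = \frac{302913 \left(-30397 + 14728 \left(- \frac{1}{19186}\right)\right)}{14} = \frac{302913 \left(-30397 - \frac{7364}{9593}\right)}{14} = \frac{302913}{14} \left(- \frac{291605785}{9593}\right) = - \frac{88331183151705}{134302}$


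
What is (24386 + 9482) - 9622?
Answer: 24246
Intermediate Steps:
(24386 + 9482) - 9622 = 33868 - 9622 = 24246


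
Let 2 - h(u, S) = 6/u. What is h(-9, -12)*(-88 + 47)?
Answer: -328/3 ≈ -109.33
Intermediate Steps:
h(u, S) = 2 - 6/u
h(-9, -12)*(-88 + 47) = (2 - 6/(-9))*(-88 + 47) = (2 - 6*(-1/9))*(-41) = (2 + 2/3)*(-41) = (8/3)*(-41) = -328/3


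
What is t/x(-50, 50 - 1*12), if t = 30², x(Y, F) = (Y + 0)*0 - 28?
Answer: -225/7 ≈ -32.143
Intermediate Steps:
x(Y, F) = -28 (x(Y, F) = Y*0 - 28 = 0 - 28 = -28)
t = 900
t/x(-50, 50 - 1*12) = 900/(-28) = 900*(-1/28) = -225/7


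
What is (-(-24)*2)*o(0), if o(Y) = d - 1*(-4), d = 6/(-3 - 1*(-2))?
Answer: -96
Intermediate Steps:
d = -6 (d = 6/(-3 + 2) = 6/(-1) = 6*(-1) = -6)
o(Y) = -2 (o(Y) = -6 - 1*(-4) = -6 + 4 = -2)
(-(-24)*2)*o(0) = -(-24)*2*(-2) = -6*(-8)*(-2) = 48*(-2) = -96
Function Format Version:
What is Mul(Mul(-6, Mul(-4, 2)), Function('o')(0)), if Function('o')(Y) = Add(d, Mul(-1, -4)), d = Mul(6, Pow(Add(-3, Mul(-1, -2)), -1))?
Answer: -96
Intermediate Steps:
d = -6 (d = Mul(6, Pow(Add(-3, 2), -1)) = Mul(6, Pow(-1, -1)) = Mul(6, -1) = -6)
Function('o')(Y) = -2 (Function('o')(Y) = Add(-6, Mul(-1, -4)) = Add(-6, 4) = -2)
Mul(Mul(-6, Mul(-4, 2)), Function('o')(0)) = Mul(Mul(-6, Mul(-4, 2)), -2) = Mul(Mul(-6, -8), -2) = Mul(48, -2) = -96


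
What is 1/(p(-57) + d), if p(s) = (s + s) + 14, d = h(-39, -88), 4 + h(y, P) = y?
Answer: -1/143 ≈ -0.0069930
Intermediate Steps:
h(y, P) = -4 + y
d = -43 (d = -4 - 39 = -43)
p(s) = 14 + 2*s (p(s) = 2*s + 14 = 14 + 2*s)
1/(p(-57) + d) = 1/((14 + 2*(-57)) - 43) = 1/((14 - 114) - 43) = 1/(-100 - 43) = 1/(-143) = -1/143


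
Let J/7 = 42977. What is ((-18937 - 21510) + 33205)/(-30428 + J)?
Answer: -2414/90137 ≈ -0.026781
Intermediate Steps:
J = 300839 (J = 7*42977 = 300839)
((-18937 - 21510) + 33205)/(-30428 + J) = ((-18937 - 21510) + 33205)/(-30428 + 300839) = (-40447 + 33205)/270411 = -7242*1/270411 = -2414/90137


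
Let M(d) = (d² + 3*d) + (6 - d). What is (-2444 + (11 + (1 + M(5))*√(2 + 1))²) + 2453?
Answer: 5422 + 924*√3 ≈ 7022.4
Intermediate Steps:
M(d) = 6 + d² + 2*d
(-2444 + (11 + (1 + M(5))*√(2 + 1))²) + 2453 = (-2444 + (11 + (1 + (6 + 5² + 2*5))*√(2 + 1))²) + 2453 = (-2444 + (11 + (1 + (6 + 25 + 10))*√3)²) + 2453 = (-2444 + (11 + (1 + 41)*√3)²) + 2453 = (-2444 + (11 + 42*√3)²) + 2453 = 9 + (11 + 42*√3)²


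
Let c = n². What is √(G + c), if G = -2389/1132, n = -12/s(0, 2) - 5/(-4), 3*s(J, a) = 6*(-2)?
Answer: √20441373/1132 ≈ 3.9940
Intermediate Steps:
s(J, a) = -4 (s(J, a) = (6*(-2))/3 = (⅓)*(-12) = -4)
n = 17/4 (n = -12/(-4) - 5/(-4) = -12*(-¼) - 5*(-¼) = 3 + 5/4 = 17/4 ≈ 4.2500)
G = -2389/1132 (G = -2389*1/1132 = -2389/1132 ≈ -2.1104)
c = 289/16 (c = (17/4)² = 289/16 ≈ 18.063)
√(G + c) = √(-2389/1132 + 289/16) = √(72231/4528) = √20441373/1132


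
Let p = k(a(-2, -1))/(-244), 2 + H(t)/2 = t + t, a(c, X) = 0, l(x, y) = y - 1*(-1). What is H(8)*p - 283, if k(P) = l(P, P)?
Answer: -17270/61 ≈ -283.11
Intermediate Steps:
l(x, y) = 1 + y (l(x, y) = y + 1 = 1 + y)
k(P) = 1 + P
H(t) = -4 + 4*t (H(t) = -4 + 2*(t + t) = -4 + 2*(2*t) = -4 + 4*t)
p = -1/244 (p = (1 + 0)/(-244) = 1*(-1/244) = -1/244 ≈ -0.0040984)
H(8)*p - 283 = (-4 + 4*8)*(-1/244) - 283 = (-4 + 32)*(-1/244) - 283 = 28*(-1/244) - 283 = -7/61 - 283 = -17270/61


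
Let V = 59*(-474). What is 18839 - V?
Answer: 46805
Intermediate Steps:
V = -27966
18839 - V = 18839 - 1*(-27966) = 18839 + 27966 = 46805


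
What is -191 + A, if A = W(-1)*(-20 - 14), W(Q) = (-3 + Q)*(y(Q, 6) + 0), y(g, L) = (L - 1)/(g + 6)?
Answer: -55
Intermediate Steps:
y(g, L) = (-1 + L)/(6 + g)
W(Q) = 5*(-3 + Q)/(6 + Q) (W(Q) = (-3 + Q)*((-1 + 6)/(6 + Q) + 0) = (-3 + Q)*(5/(6 + Q) + 0) = (-3 + Q)*(5/(6 + Q)) = 5*(-3 + Q)/(6 + Q))
A = 136 (A = (5*(-3 - 1)/(6 - 1))*(-20 - 14) = (5*(-4)/5)*(-34) = (5*(1/5)*(-4))*(-34) = -4*(-34) = 136)
-191 + A = -191 + 136 = -55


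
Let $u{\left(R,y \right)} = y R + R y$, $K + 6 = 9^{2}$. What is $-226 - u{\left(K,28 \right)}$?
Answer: $-4426$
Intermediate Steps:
$K = 75$ ($K = -6 + 9^{2} = -6 + 81 = 75$)
$u{\left(R,y \right)} = 2 R y$ ($u{\left(R,y \right)} = R y + R y = 2 R y$)
$-226 - u{\left(K,28 \right)} = -226 - 2 \cdot 75 \cdot 28 = -226 - 4200 = -4426$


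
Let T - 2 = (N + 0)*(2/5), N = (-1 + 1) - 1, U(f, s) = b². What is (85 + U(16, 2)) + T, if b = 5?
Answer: 558/5 ≈ 111.60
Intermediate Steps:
U(f, s) = 25 (U(f, s) = 5² = 25)
N = -1 (N = 0 - 1 = -1)
T = 8/5 (T = 2 + (-1 + 0)*(2/5) = 2 - 2/5 = 2 - 1*⅖ = 2 - ⅖ = 8/5 ≈ 1.6000)
(85 + U(16, 2)) + T = (85 + 25) + 8/5 = 110 + 8/5 = 558/5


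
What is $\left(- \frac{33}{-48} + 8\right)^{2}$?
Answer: $\frac{19321}{256} \approx 75.473$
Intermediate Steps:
$\left(- \frac{33}{-48} + 8\right)^{2} = \left(\left(-33\right) \left(- \frac{1}{48}\right) + 8\right)^{2} = \left(\frac{11}{16} + 8\right)^{2} = \left(\frac{139}{16}\right)^{2} = \frac{19321}{256}$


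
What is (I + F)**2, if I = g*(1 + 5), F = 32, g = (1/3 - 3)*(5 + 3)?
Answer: 9216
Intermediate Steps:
g = -64/3 (g = (1/3 - 3)*8 = -8/3*8 = -64/3 ≈ -21.333)
I = -128 (I = -64*(1 + 5)/3 = -64/3*6 = -128)
(I + F)**2 = (-128 + 32)**2 = (-96)**2 = 9216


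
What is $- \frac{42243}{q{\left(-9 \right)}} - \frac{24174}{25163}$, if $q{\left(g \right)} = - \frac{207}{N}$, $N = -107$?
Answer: $- \frac{37913929727}{1736247} \approx -21837.0$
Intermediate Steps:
$q{\left(g \right)} = \frac{207}{107}$ ($q{\left(g \right)} = - \frac{207}{-107} = \left(-207\right) \left(- \frac{1}{107}\right) = \frac{207}{107}$)
$- \frac{42243}{q{\left(-9 \right)}} - \frac{24174}{25163} = - \frac{42243}{\frac{207}{107}} - \frac{24174}{25163} = \left(-42243\right) \frac{107}{207} - \frac{24174}{25163} = - \frac{1506667}{69} - \frac{24174}{25163} = - \frac{37913929727}{1736247}$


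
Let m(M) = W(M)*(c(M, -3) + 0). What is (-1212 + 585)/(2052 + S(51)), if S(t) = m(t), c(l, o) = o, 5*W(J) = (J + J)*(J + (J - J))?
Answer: 95/162 ≈ 0.58642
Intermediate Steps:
W(J) = 2*J**2/5 (W(J) = ((J + J)*(J + (J - J)))/5 = ((2*J)*(J + 0))/5 = ((2*J)*J)/5 = (2*J**2)/5 = 2*J**2/5)
m(M) = -6*M**2/5 (m(M) = (2*M**2/5)*(-3 + 0) = (2*M**2/5)*(-3) = -6*M**2/5)
S(t) = -6*t**2/5
(-1212 + 585)/(2052 + S(51)) = (-1212 + 585)/(2052 - 6/5*51**2) = -627/(2052 - 6/5*2601) = -627/(2052 - 15606/5) = -627/(-5346/5) = -627*(-5/5346) = 95/162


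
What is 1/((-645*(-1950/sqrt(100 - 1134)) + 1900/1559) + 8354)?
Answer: 5249411296679/1005075757747265891 + 1528468738875*I*sqrt(1034)/2010151515494531782 ≈ 5.2229e-6 + 2.4451e-5*I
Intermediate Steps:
1/((-645*(-1950/sqrt(100 - 1134)) + 1900/1559) + 8354) = 1/((-645*975*I*sqrt(1034)/517 + 1900*(1/1559)) + 8354) = 1/((-645*975*I*sqrt(1034)/517 + 1900/1559) + 8354) = 1/((-628875*I*sqrt(1034)/517 + 1900/1559) + 8354) = 1/((1900/1559 - 628875*I*sqrt(1034)/517) + 8354) = 1/(13025786/1559 - 628875*I*sqrt(1034)/517)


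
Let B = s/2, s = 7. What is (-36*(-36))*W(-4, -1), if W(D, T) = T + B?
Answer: 3240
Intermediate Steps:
B = 7/2 ≈ 3.5000
W(D, T) = 7/2 + T (W(D, T) = T + 7/2 = 7/2 + T)
(-36*(-36))*W(-4, -1) = (-36*(-36))*(7/2 - 1) = 1296*(5/2) = 3240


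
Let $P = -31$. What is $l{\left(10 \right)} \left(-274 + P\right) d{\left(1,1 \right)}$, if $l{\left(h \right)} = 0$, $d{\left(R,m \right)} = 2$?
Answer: $0$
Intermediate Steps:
$l{\left(10 \right)} \left(-274 + P\right) d{\left(1,1 \right)} = 0 \left(-274 - 31\right) 2 = 0 \left(-305\right) 2 = 0 \cdot 2 = 0$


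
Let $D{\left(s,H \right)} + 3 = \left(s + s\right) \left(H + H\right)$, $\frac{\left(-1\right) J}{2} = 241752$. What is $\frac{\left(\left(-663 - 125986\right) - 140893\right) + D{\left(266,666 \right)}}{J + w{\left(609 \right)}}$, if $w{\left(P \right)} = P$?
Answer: $- \frac{441079}{482895} \approx -0.91341$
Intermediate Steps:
$J = -483504$ ($J = \left(-2\right) 241752 = -483504$)
$D{\left(s,H \right)} = -3 + 4 H s$ ($D{\left(s,H \right)} = -3 + \left(s + s\right) \left(H + H\right) = -3 + 2 s 2 H = -3 + 4 H s$)
$\frac{\left(\left(-663 - 125986\right) - 140893\right) + D{\left(266,666 \right)}}{J + w{\left(609 \right)}} = \frac{\left(\left(-663 - 125986\right) - 140893\right) - \left(3 - 708624\right)}{-483504 + 609} = \frac{\left(-126649 - 140893\right) + \left(-3 + 708624\right)}{-482895} = \left(-267542 + 708621\right) \left(- \frac{1}{482895}\right) = 441079 \left(- \frac{1}{482895}\right) = - \frac{441079}{482895}$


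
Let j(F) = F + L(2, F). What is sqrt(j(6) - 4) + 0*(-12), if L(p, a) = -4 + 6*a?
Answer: sqrt(34) ≈ 5.8309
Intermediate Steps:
j(F) = -4 + 7*F (j(F) = F + (-4 + 6*F) = -4 + 7*F)
sqrt(j(6) - 4) + 0*(-12) = sqrt((-4 + 7*6) - 4) + 0*(-12) = sqrt((-4 + 42) - 4) + 0 = sqrt(38 - 4) + 0 = sqrt(34) + 0 = sqrt(34)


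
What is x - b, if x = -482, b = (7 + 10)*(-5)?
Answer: -397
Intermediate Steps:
b = -85 (b = 17*(-5) = -85)
x - b = -482 - 1*(-85) = -482 + 85 = -397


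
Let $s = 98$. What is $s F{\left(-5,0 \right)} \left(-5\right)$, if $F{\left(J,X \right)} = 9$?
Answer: $-4410$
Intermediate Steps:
$s F{\left(-5,0 \right)} \left(-5\right) = 98 \cdot 9 \left(-5\right) = 882 \left(-5\right) = -4410$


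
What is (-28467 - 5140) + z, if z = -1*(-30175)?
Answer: -3432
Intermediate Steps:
z = 30175
(-28467 - 5140) + z = (-28467 - 5140) + 30175 = -33607 + 30175 = -3432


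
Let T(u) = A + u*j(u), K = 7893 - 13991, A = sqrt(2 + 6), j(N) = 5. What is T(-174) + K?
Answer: -6968 + 2*sqrt(2) ≈ -6965.2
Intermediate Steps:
A = 2*sqrt(2) (A = sqrt(8) = 2*sqrt(2) ≈ 2.8284)
K = -6098
T(u) = 2*sqrt(2) + 5*u (T(u) = 2*sqrt(2) + u*5 = 2*sqrt(2) + 5*u)
T(-174) + K = (2*sqrt(2) + 5*(-174)) - 6098 = (2*sqrt(2) - 870) - 6098 = (-870 + 2*sqrt(2)) - 6098 = -6968 + 2*sqrt(2)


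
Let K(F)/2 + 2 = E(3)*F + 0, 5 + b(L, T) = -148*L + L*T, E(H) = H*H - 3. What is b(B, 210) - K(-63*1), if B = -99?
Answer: -5383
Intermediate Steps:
E(H) = -3 + H² (E(H) = H² - 3 = -3 + H²)
b(L, T) = -5 - 148*L + L*T (b(L, T) = -5 + (-148*L + L*T) = -5 - 148*L + L*T)
K(F) = -4 + 12*F (K(F) = -4 + 2*((-3 + 3²)*F + 0) = -4 + 2*((-3 + 9)*F + 0) = -4 + 2*(6*F + 0) = -4 + 2*(6*F) = -4 + 12*F)
b(B, 210) - K(-63*1) = (-5 - 148*(-99) - 99*210) - (-4 + 12*(-63*1)) = (-5 + 14652 - 20790) - (-4 + 12*(-63)) = -6143 - (-4 - 756) = -6143 - 1*(-760) = -6143 + 760 = -5383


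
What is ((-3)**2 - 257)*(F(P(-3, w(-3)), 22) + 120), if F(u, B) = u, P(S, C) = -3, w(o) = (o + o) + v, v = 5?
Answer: -29016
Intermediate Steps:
w(o) = 5 + 2*o (w(o) = (o + o) + 5 = 2*o + 5 = 5 + 2*o)
((-3)**2 - 257)*(F(P(-3, w(-3)), 22) + 120) = ((-3)**2 - 257)*(-3 + 120) = (9 - 257)*117 = -248*117 = -29016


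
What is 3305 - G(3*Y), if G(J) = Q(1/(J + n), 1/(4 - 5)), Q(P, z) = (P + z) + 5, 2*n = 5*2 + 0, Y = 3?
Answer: 46213/14 ≈ 3300.9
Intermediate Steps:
n = 5 (n = (5*2 + 0)/2 = (10 + 0)/2 = (½)*10 = 5)
Q(P, z) = 5 + P + z
G(J) = 4 + 1/(5 + J) (G(J) = 5 + 1/(J + 5) + 1/(4 - 5) = 5 + 1/(5 + J) + 1/(-1) = 5 + 1/(5 + J) - 1 = 4 + 1/(5 + J))
3305 - G(3*Y) = 3305 - (21 + 4*(3*3))/(5 + 3*3) = 3305 - (21 + 4*9)/(5 + 9) = 3305 - (21 + 36)/14 = 3305 - 57/14 = 46213/14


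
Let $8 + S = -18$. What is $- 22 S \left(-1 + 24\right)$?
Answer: $13156$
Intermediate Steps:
$S = -26$ ($S = -8 - 18 = -26$)
$- 22 S \left(-1 + 24\right) = \left(-22\right) \left(-26\right) \left(-1 + 24\right) = 572 \cdot 23 = 13156$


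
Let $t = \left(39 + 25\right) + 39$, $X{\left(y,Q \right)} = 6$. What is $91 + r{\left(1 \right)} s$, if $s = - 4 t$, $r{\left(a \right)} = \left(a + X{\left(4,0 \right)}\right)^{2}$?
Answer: $-20097$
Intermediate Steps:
$t = 103$ ($t = 64 + 39 = 103$)
$r{\left(a \right)} = \left(6 + a\right)^{2}$ ($r{\left(a \right)} = \left(a + 6\right)^{2} = \left(6 + a\right)^{2}$)
$s = -412$ ($s = \left(-4\right) 103 = -412$)
$91 + r{\left(1 \right)} s = 91 + \left(6 + 1\right)^{2} \left(-412\right) = 91 + 7^{2} \left(-412\right) = 91 + 49 \left(-412\right) = 91 - 20188 = -20097$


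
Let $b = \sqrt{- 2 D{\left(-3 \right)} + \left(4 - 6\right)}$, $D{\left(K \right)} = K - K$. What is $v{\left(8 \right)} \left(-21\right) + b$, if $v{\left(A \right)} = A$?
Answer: $-168 + i \sqrt{2} \approx -168.0 + 1.4142 i$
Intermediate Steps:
$D{\left(K \right)} = 0$
$b = i \sqrt{2}$ ($b = \sqrt{\left(-2\right) 0 + \left(4 - 6\right)} = \sqrt{0 + \left(4 - 6\right)} = \sqrt{0 - 2} = \sqrt{-2} = i \sqrt{2} \approx 1.4142 i$)
$v{\left(8 \right)} \left(-21\right) + b = 8 \left(-21\right) + i \sqrt{2} = -168 + i \sqrt{2}$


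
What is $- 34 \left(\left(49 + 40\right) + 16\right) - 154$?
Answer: $-3724$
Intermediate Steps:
$- 34 \left(\left(49 + 40\right) + 16\right) - 154 = - 34 \left(89 + 16\right) - 154 = \left(-34\right) 105 - 154 = -3570 - 154 = -3724$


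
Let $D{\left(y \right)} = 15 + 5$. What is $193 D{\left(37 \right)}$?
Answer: $3860$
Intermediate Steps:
$D{\left(y \right)} = 20$
$193 D{\left(37 \right)} = 193 \cdot 20 = 3860$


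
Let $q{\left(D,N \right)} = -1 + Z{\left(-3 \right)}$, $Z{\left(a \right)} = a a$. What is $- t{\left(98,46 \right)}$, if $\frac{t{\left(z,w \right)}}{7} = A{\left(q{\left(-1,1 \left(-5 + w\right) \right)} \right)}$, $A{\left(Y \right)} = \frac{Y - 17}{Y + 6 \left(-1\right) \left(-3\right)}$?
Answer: $\frac{63}{26} \approx 2.4231$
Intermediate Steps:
$Z{\left(a \right)} = a^{2}$
$q{\left(D,N \right)} = 8$ ($q{\left(D,N \right)} = -1 + \left(-3\right)^{2} = -1 + 9 = 8$)
$A{\left(Y \right)} = \frac{-17 + Y}{18 + Y}$ ($A{\left(Y \right)} = \frac{-17 + Y}{Y - -18} = \frac{-17 + Y}{Y + 18} = \frac{-17 + Y}{18 + Y}$)
$t{\left(z,w \right)} = - \frac{63}{26}$ ($t{\left(z,w \right)} = 7 \frac{-17 + 8}{18 + 8} = 7 \cdot \frac{1}{26} \left(-9\right) = 7 \left(- \frac{9}{26}\right) = - \frac{63}{26}$)
$- t{\left(98,46 \right)} = \left(-1\right) \left(- \frac{63}{26}\right) = \frac{63}{26}$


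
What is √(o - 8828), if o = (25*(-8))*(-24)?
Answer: 2*I*√1007 ≈ 63.467*I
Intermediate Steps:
o = 4800 (o = -200*(-24) = 4800)
√(o - 8828) = √(4800 - 8828) = √(-4028) = 2*I*√1007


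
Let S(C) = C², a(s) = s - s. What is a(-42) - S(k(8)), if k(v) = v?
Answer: -64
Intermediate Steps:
a(s) = 0
a(-42) - S(k(8)) = 0 - 1*8² = 0 - 1*64 = 0 - 64 = -64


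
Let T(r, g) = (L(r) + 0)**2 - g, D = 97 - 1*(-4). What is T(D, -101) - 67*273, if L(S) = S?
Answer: -7989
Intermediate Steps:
D = 101 (D = 97 + 4 = 101)
T(r, g) = r**2 - g (T(r, g) = (r + 0)**2 - g = r**2 - g)
T(D, -101) - 67*273 = (101**2 - 1*(-101)) - 67*273 = (10201 + 101) - 18291 = 10302 - 18291 = -7989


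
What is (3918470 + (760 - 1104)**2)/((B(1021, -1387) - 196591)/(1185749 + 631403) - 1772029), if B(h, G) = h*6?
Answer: -7335490096512/3220046231873 ≈ -2.2781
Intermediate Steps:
B(h, G) = 6*h
(3918470 + (760 - 1104)**2)/((B(1021, -1387) - 196591)/(1185749 + 631403) - 1772029) = (3918470 + (760 - 1104)**2)/((6*1021 - 196591)/(1185749 + 631403) - 1772029) = (3918470 + (-344)**2)/((6126 - 196591)/1817152 - 1772029) = (3918470 + 118336)/(-190465*1/1817152 - 1772029) = 4036806/(-190465/1817152 - 1772029) = 4036806/(-3220046231873/1817152) = 4036806*(-1817152/3220046231873) = -7335490096512/3220046231873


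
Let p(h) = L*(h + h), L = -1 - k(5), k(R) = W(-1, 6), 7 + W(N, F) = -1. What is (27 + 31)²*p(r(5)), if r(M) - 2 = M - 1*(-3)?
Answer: 470960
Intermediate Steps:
W(N, F) = -8 (W(N, F) = -7 - 1 = -8)
r(M) = 5 + M (r(M) = 2 + (M - 1*(-3)) = 2 + (M + 3) = 2 + (3 + M) = 5 + M)
k(R) = -8
L = 7 (L = -1 - 1*(-8) = -1 + 8 = 7)
p(h) = 14*h (p(h) = 7*(h + h) = 7*(2*h) = 14*h)
(27 + 31)²*p(r(5)) = (27 + 31)²*(14*(5 + 5)) = 58²*(14*10) = 3364*140 = 470960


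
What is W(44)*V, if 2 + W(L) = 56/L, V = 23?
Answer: -184/11 ≈ -16.727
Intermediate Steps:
W(L) = -2 + 56/L
W(44)*V = (-2 + 56/44)*23 = (-2 + 56*(1/44))*23 = (-2 + 14/11)*23 = -8/11*23 = -184/11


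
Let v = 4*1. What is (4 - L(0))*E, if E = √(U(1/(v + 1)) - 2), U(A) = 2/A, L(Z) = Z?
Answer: 8*√2 ≈ 11.314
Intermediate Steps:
v = 4
E = 2*√2 (E = √(2/(1/(4 + 1)) - 2) = √(2/(1/5) - 2) = √(2/(⅕) - 2) = √(2*5 - 2) = √(10 - 2) = √8 = 2*√2 ≈ 2.8284)
(4 - L(0))*E = (4 - 1*0)*(2*√2) = (4 + 0)*(2*√2) = 4*(2*√2) = 8*√2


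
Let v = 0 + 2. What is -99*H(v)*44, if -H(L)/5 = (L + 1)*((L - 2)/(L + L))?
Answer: 0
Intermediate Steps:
v = 2
H(L) = -5*(1 + L)*(-2 + L)/(2*L) (H(L) = -5*(L + 1)*(L - 2)/(L + L) = -5*(1 + L)*(-2 + L)/((2*L)) = -5*(1 + L)*(-2 + L)*(1/(2*L)) = -5*(1 + L)*(-2 + L)/(2*L))
-99*H(v)*44 = -495*(2 - 1*2*(-1 + 2))/(2*2)*44 = -495*(2 - 1*2*1)/(2*2)*44 = -495*(2 - 2)/(2*2)*44 = -495*0/(2*2)*44 = -99*0*44 = 0*44 = 0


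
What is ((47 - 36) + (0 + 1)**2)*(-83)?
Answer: -996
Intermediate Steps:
((47 - 36) + (0 + 1)**2)*(-83) = (11 + 1**2)*(-83) = (11 + 1)*(-83) = 12*(-83) = -996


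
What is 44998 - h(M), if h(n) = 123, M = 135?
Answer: 44875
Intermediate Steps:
44998 - h(M) = 44998 - 1*123 = 44998 - 123 = 44875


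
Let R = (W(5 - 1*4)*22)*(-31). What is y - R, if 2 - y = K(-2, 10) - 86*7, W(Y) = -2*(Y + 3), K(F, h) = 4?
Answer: -4856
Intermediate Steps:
W(Y) = -6 - 2*Y (W(Y) = -2*(3 + Y) = -6 - 2*Y)
y = 600 (y = 2 - (4 - 86*7) = 2 - (4 - 602) = 2 - 1*(-598) = 2 + 598 = 600)
R = 5456 (R = ((-6 - 2*(5 - 1*4))*22)*(-31) = ((-6 - 2*(5 - 4))*22)*(-31) = ((-6 - 2*1)*22)*(-31) = ((-6 - 2)*22)*(-31) = -8*22*(-31) = -176*(-31) = 5456)
y - R = 600 - 1*5456 = 600 - 5456 = -4856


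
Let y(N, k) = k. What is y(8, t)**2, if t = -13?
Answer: 169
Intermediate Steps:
y(8, t)**2 = (-13)**2 = 169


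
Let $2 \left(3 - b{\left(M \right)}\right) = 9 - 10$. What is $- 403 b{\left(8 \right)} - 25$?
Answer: $- \frac{2871}{2} \approx -1435.5$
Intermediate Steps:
$b{\left(M \right)} = \frac{7}{2}$ ($b{\left(M \right)} = 3 - \frac{9 - 10}{2} = 3 - - \frac{1}{2} = 3 + \frac{1}{2} = \frac{7}{2}$)
$- 403 b{\left(8 \right)} - 25 = \left(-403\right) \frac{7}{2} - 25 = - \frac{2821}{2} - 25 = - \frac{2871}{2}$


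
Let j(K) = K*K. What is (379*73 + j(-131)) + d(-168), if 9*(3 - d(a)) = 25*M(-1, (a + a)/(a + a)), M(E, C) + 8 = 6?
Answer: 403529/9 ≈ 44837.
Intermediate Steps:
M(E, C) = -2 (M(E, C) = -8 + 6 = -2)
j(K) = K**2
d(a) = 77/9 (d(a) = 3 - 25*(-2)/9 = 3 - 1/9*(-50) = 3 + 50/9 = 77/9)
(379*73 + j(-131)) + d(-168) = (379*73 + (-131)**2) + 77/9 = (27667 + 17161) + 77/9 = 44828 + 77/9 = 403529/9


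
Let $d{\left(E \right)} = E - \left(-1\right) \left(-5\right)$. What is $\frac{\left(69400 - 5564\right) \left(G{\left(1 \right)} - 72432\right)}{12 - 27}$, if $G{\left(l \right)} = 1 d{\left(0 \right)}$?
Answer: $\frac{4624088332}{15} \approx 3.0827 \cdot 10^{8}$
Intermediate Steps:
$d{\left(E \right)} = -5 + E$ ($d{\left(E \right)} = E - 5 = -5 + E$)
$G{\left(l \right)} = -5$ ($G{\left(l \right)} = 1 \left(-5 + 0\right) = 1 \left(-5\right) = -5$)
$\frac{\left(69400 - 5564\right) \left(G{\left(1 \right)} - 72432\right)}{12 - 27} = \frac{\left(69400 - 5564\right) \left(-5 - 72432\right)}{12 - 27} = \frac{63836 \left(-72437\right)}{-15} = \left(-4624088332\right) \left(- \frac{1}{15}\right) = \frac{4624088332}{15}$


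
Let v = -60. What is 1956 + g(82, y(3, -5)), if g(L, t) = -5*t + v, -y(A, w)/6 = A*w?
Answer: 1446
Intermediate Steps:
y(A, w) = -6*A*w
g(L, t) = -60 - 5*t (g(L, t) = -5*t - 60 = -60 - 5*t)
1956 + g(82, y(3, -5)) = 1956 + (-60 - (-30)*3*(-5)) = 1956 + (-60 - 5*90) = 1956 + (-60 - 450) = 1956 - 510 = 1446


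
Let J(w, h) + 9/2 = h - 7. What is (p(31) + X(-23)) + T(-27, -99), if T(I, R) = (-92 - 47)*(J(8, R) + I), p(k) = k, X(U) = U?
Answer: 38241/2 ≈ 19121.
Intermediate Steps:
J(w, h) = -23/2 + h (J(w, h) = -9/2 + (h - 7) = -9/2 + (-7 + h) = -23/2 + h)
T(I, R) = 3197/2 - 139*I - 139*R (T(I, R) = (-92 - 47)*((-23/2 + R) + I) = -139*(-23/2 + I + R) = 3197/2 - 139*I - 139*R)
(p(31) + X(-23)) + T(-27, -99) = (31 - 23) + (3197/2 - 139*(-27) - 139*(-99)) = 8 + (3197/2 + 3753 + 13761) = 8 + 38225/2 = 38241/2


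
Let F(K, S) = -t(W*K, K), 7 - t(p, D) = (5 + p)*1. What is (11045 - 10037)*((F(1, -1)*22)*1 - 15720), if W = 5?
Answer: -15779232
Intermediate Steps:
t(p, D) = 2 - p (t(p, D) = 7 - (5 + p) = 7 + (-5 - p) = 2 - p)
F(K, S) = -2 + 5*K (F(K, S) = -(2 - 5*K) = -2 + 5*K)
(11045 - 10037)*((F(1, -1)*22)*1 - 15720) = (11045 - 10037)*(((-2 + 5*1)*22)*1 - 15720) = 1008*(((-2 + 5)*22)*1 - 15720) = 1008*((3*22)*1 - 15720) = 1008*(66*1 - 15720) = 1008*(66 - 15720) = 1008*(-15654) = -15779232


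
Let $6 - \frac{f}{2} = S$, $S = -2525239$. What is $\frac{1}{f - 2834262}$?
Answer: $\frac{1}{2216228} \approx 4.5122 \cdot 10^{-7}$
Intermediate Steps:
$f = 5050490$ ($f = 12 - -5050478 = 12 + 5050478 = 5050490$)
$\frac{1}{f - 2834262} = \frac{1}{5050490 - 2834262} = \frac{1}{2216228}$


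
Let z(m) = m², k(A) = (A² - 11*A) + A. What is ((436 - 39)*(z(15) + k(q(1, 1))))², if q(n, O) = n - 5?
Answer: 12444964249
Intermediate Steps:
q(n, O) = -5 + n
k(A) = A² - 10*A
((436 - 39)*(z(15) + k(q(1, 1))))² = ((436 - 39)*(15² + (-5 + 1)*(-10 + (-5 + 1))))² = (397*(225 - 4*(-10 - 4)))² = (397*(225 - 4*(-14)))² = (397*(225 + 56))² = (397*281)² = 111557² = 12444964249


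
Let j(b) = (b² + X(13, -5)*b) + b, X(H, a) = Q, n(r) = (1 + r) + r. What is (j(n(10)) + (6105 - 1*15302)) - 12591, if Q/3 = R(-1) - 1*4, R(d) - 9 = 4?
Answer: -20759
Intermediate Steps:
R(d) = 13 (R(d) = 9 + 4 = 13)
n(r) = 1 + 2*r
Q = 27 (Q = 3*(13 - 1*4) = 3*(13 - 4) = 3*9 = 27)
X(H, a) = 27
j(b) = b² + 28*b (j(b) = (b² + 27*b) + b = b² + 28*b)
(j(n(10)) + (6105 - 1*15302)) - 12591 = ((1 + 2*10)*(28 + (1 + 2*10)) + (6105 - 1*15302)) - 12591 = ((1 + 20)*(28 + (1 + 20)) + (6105 - 15302)) - 12591 = (21*(28 + 21) - 9197) - 12591 = (21*49 - 9197) - 12591 = (1029 - 9197) - 12591 = -8168 - 12591 = -20759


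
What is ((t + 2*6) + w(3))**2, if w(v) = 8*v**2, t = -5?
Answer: 6241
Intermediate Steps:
((t + 2*6) + w(3))**2 = ((-5 + 2*6) + 8*3**2)**2 = ((-5 + 12) + 8*9)**2 = (7 + 72)**2 = 79**2 = 6241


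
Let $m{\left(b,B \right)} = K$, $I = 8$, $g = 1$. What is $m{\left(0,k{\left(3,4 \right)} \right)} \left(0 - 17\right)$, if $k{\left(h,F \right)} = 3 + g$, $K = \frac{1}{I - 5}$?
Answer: $- \frac{17}{3} \approx -5.6667$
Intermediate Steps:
$K = \frac{1}{3}$ ($K = \frac{1}{8 - 5} = \frac{1}{3} \approx 0.33333$)
$k{\left(h,F \right)} = 4$ ($k{\left(h,F \right)} = 3 + 1 = 4$)
$m{\left(b,B \right)} = \frac{1}{3}$
$m{\left(0,k{\left(3,4 \right)} \right)} \left(0 - 17\right) = \frac{0 - 17}{3} = \frac{1}{3} \left(-17\right) = - \frac{17}{3}$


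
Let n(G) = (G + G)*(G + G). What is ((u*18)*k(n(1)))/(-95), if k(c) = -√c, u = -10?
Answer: -72/19 ≈ -3.7895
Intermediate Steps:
n(G) = 4*G² (n(G) = (2*G)*(2*G) = 4*G²)
((u*18)*k(n(1)))/(-95) = ((-10*18)*(-√(4*1²)))/(-95) = -(-180)*√(4*1)*(-1/95) = -(-180)*√4*(-1/95) = -(-180)*2*(-1/95) = -180*(-2)*(-1/95) = 360*(-1/95) = -72/19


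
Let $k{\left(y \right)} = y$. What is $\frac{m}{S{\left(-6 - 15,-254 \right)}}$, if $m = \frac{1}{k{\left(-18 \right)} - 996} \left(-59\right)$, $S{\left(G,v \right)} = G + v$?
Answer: $- \frac{59}{278850} \approx -0.00021158$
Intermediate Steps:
$m = \frac{59}{1014}$ ($m = \frac{1}{-18 - 996} \left(-59\right) = \frac{1}{-1014} \left(-59\right) = \left(- \frac{1}{1014}\right) \left(-59\right) = \frac{59}{1014} \approx 0.058185$)
$\frac{m}{S{\left(-6 - 15,-254 \right)}} = \frac{59}{1014 \left(\left(-6 - 15\right) - 254\right)} = \frac{59}{1014 \left(-21 - 254\right)} = \frac{59}{1014 \left(-275\right)} = \frac{59}{1014} \left(- \frac{1}{275}\right) = - \frac{59}{278850}$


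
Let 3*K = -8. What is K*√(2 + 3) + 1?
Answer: 1 - 8*√5/3 ≈ -4.9628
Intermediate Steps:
K = -8/3 (K = (⅓)*(-8) = -8/3 ≈ -2.6667)
K*√(2 + 3) + 1 = -8*√(2 + 3)/3 + 1 = -8*√5/3 + 1 = 1 - 8*√5/3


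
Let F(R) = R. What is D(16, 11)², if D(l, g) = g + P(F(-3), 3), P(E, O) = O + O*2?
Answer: 400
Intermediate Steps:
P(E, O) = 3*O (P(E, O) = O + 2*O = 3*O)
D(l, g) = 9 + g (D(l, g) = g + 3*3 = g + 9 = 9 + g)
D(16, 11)² = (9 + 11)² = 20² = 400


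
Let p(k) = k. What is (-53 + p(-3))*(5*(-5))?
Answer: 1400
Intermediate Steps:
(-53 + p(-3))*(5*(-5)) = (-53 - 3)*(5*(-5)) = -56*(-25) = 1400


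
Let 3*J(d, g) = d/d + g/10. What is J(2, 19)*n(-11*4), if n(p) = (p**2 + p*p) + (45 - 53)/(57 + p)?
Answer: 243252/65 ≈ 3742.3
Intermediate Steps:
n(p) = -8/(57 + p) + 2*p**2 (n(p) = (p**2 + p**2) - 8/(57 + p) = 2*p**2 - 8/(57 + p) = -8/(57 + p) + 2*p**2)
J(d, g) = 1/3 + g/30 (J(d, g) = (d/d + g/10)/3 = (1 + g*(1/10))/3 = (1 + g/10)/3 = 1/3 + g/30)
J(2, 19)*n(-11*4) = (1/3 + (1/30)*19)*(2*(-4 + (-11*4)**3 + 57*(-11*4)**2)/(57 - 11*4)) = (1/3 + 19/30)*(2*(-4 + (-44)**3 + 57*(-44)**2)/(57 - 44)) = 29*(2*(-4 - 85184 + 57*1936)/13)/30 = 29*(2*(1/13)*(-4 - 85184 + 110352))/30 = 29*(2*(1/13)*25164)/30 = (29/30)*(50328/13) = 243252/65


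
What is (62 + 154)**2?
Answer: 46656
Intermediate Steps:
(62 + 154)**2 = 216**2 = 46656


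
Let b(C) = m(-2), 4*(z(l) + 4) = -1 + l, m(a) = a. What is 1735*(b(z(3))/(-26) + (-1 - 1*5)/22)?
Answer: -48580/143 ≈ -339.72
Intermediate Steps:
z(l) = -17/4 + l/4 (z(l) = -4 + (-1 + l)/4 = -4 + (-1/4 + l/4) = -17/4 + l/4)
b(C) = -2
1735*(b(z(3))/(-26) + (-1 - 1*5)/22) = 1735*(-2/(-26) + (-1 - 1*5)/22) = 1735*(-2*(-1/26) + (-1 - 5)*(1/22)) = 1735*(1/13 - 6*1/22) = 1735*(1/13 - 3/11) = 1735*(-28/143) = -48580/143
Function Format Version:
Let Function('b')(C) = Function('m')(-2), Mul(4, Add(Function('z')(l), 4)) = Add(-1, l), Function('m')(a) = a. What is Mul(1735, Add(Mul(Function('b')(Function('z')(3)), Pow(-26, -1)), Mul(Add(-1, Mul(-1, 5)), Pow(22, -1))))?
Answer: Rational(-48580, 143) ≈ -339.72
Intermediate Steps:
Function('z')(l) = Add(Rational(-17, 4), Mul(Rational(1, 4), l)) (Function('z')(l) = Add(-4, Mul(Rational(1, 4), Add(-1, l))) = Add(-4, Add(Rational(-1, 4), Mul(Rational(1, 4), l))) = Add(Rational(-17, 4), Mul(Rational(1, 4), l)))
Function('b')(C) = -2
Mul(1735, Add(Mul(Function('b')(Function('z')(3)), Pow(-26, -1)), Mul(Add(-1, Mul(-1, 5)), Pow(22, -1)))) = Mul(1735, Add(Mul(-2, Pow(-26, -1)), Mul(Add(-1, Mul(-1, 5)), Pow(22, -1)))) = Mul(1735, Add(Mul(-2, Rational(-1, 26)), Mul(Add(-1, -5), Rational(1, 22)))) = Mul(1735, Add(Rational(1, 13), Mul(-6, Rational(1, 22)))) = Mul(1735, Add(Rational(1, 13), Rational(-3, 11))) = Mul(1735, Rational(-28, 143)) = Rational(-48580, 143)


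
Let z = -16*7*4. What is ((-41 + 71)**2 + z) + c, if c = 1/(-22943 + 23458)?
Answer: 232781/515 ≈ 452.00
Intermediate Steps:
c = 1/515 ≈ 0.0019417
z = -448 (z = -112*4 = -448)
((-41 + 71)**2 + z) + c = ((-41 + 71)**2 - 448) + 1/515 = (30**2 - 448) + 1/515 = (900 - 448) + 1/515 = 452 + 1/515 = 232781/515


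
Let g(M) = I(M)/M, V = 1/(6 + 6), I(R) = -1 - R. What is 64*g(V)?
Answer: -832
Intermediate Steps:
V = 1/12 ≈ 0.083333
g(M) = (-1 - M)/M
64*g(V) = 64*((-1 - 1*1/12)/(1/12)) = 64*(12*(-1 - 1/12)) = 64*(12*(-13/12)) = 64*(-13) = -832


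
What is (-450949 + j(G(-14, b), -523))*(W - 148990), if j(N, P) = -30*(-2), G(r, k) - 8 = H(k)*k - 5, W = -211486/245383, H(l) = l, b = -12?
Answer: 16484422779319184/245383 ≈ 6.7178e+10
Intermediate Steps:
W = -211486/245383 (W = -211486*1/245383 = -211486/245383 ≈ -0.86186)
G(r, k) = 3 + k² (G(r, k) = 8 + (k*k - 5) = 8 + (k² - 5) = 8 + (-5 + k²) = 3 + k²)
j(N, P) = 60
(-450949 + j(G(-14, b), -523))*(W - 148990) = (-450949 + 60)*(-211486/245383 - 148990) = -450889*(-36559824656/245383) = 16484422779319184/245383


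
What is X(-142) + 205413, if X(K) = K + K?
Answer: 205129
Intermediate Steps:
X(K) = 2*K
X(-142) + 205413 = 2*(-142) + 205413 = -284 + 205413 = 205129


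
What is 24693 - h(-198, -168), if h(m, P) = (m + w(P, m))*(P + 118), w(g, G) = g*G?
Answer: 1677993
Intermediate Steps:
w(g, G) = G*g
h(m, P) = (118 + P)*(m + P*m) (h(m, P) = (m + m*P)*(P + 118) = (m + P*m)*(118 + P) = (118 + P)*(m + P*m))
24693 - h(-198, -168) = 24693 - (-198)*(118 + (-168)² + 119*(-168)) = 24693 - (-198)*(118 + 28224 - 19992) = 24693 - (-198)*8350 = 24693 - 1*(-1653300) = 24693 + 1653300 = 1677993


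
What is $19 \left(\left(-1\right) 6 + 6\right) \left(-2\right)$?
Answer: $0$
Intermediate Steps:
$19 \left(\left(-1\right) 6 + 6\right) \left(-2\right) = 19 \left(-6 + 6\right) \left(-2\right) = 19 \cdot 0 \left(-2\right) = 0 \left(-2\right) = 0$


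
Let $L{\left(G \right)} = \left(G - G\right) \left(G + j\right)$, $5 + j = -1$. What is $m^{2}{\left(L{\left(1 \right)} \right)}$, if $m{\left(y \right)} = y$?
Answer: $0$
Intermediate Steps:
$j = -6$ ($j = -5 - 1 = -6$)
$L{\left(G \right)} = 0$ ($L{\left(G \right)} = \left(G - G\right) \left(G - 6\right) = 0 \left(-6 + G\right) = 0$)
$m^{2}{\left(L{\left(1 \right)} \right)} = 0^{2} = 0$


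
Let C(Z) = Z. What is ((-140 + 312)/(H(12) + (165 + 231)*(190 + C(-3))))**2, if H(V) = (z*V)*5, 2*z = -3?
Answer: 7396/1367594361 ≈ 5.4080e-6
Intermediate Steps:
z = -3/2 (z = (1/2)*(-3) = -3/2 ≈ -1.5000)
H(V) = -15*V/2 (H(V) = -3*V/2*5 = -15*V/2)
((-140 + 312)/(H(12) + (165 + 231)*(190 + C(-3))))**2 = ((-140 + 312)/(-15/2*12 + (165 + 231)*(190 - 3)))**2 = (172/(-90 + 396*187))**2 = (172/(-90 + 74052))**2 = (172/73962)**2 = (172*(1/73962))**2 = (86/36981)**2 = 7396/1367594361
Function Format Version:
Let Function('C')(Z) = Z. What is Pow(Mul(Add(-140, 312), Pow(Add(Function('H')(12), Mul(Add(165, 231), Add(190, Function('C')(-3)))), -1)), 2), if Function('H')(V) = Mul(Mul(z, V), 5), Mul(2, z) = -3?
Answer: Rational(7396, 1367594361) ≈ 5.4080e-6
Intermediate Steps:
z = Rational(-3, 2) (z = Mul(Rational(1, 2), -3) = Rational(-3, 2) ≈ -1.5000)
Function('H')(V) = Mul(Rational(-15, 2), V) (Function('H')(V) = Mul(Mul(Rational(-3, 2), V), 5) = Mul(Rational(-15, 2), V))
Pow(Mul(Add(-140, 312), Pow(Add(Function('H')(12), Mul(Add(165, 231), Add(190, Function('C')(-3)))), -1)), 2) = Pow(Mul(Add(-140, 312), Pow(Add(Mul(Rational(-15, 2), 12), Mul(Add(165, 231), Add(190, -3))), -1)), 2) = Pow(Mul(172, Pow(Add(-90, Mul(396, 187)), -1)), 2) = Pow(Mul(172, Pow(Add(-90, 74052), -1)), 2) = Pow(Mul(172, Pow(73962, -1)), 2) = Pow(Mul(172, Rational(1, 73962)), 2) = Pow(Rational(86, 36981), 2) = Rational(7396, 1367594361)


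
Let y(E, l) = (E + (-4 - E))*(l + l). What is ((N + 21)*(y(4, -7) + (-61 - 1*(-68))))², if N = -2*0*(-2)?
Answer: 1750329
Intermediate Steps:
y(E, l) = -8*l
N = 0 (N = 0*(-2) = 0)
((N + 21)*(y(4, -7) + (-61 - 1*(-68))))² = ((0 + 21)*(-8*(-7) + (-61 - 1*(-68))))² = (21*(56 + (-61 + 68)))² = (21*(56 + 7))² = (21*63)² = 1323² = 1750329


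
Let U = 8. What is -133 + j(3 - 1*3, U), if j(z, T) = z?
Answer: -133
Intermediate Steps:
-133 + j(3 - 1*3, U) = -133 + (3 - 1*3) = -133 + (3 - 3) = -133 + 0 = -133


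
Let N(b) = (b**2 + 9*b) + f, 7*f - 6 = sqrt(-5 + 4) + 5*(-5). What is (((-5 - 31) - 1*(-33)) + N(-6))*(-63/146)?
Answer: 747/73 - 9*I/146 ≈ 10.233 - 0.061644*I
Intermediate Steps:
f = -19/7 + I/7 (f = 6/7 + (sqrt(-5 + 4) + 5*(-5))/7 = 6/7 + (sqrt(-1) - 25)/7 = 6/7 + (I - 25)/7 = 6/7 + (-25 + I)/7 = 6/7 + (-25/7 + I/7) = -19/7 + I/7 ≈ -2.7143 + 0.14286*I)
N(b) = -19/7 + b**2 + 9*b + I/7 (N(b) = (b**2 + 9*b) + (-19/7 + I/7) = -19/7 + b**2 + 9*b + I/7)
(((-5 - 31) - 1*(-33)) + N(-6))*(-63/146) = (((-5 - 31) - 1*(-33)) + (-19/7 + (-6)**2 + 9*(-6) + I/7))*(-63/146) = ((-36 + 33) + (-19/7 + 36 - 54 + I/7))*(-63*1/146) = (-3 + (-145/7 + I/7))*(-63/146) = (-166/7 + I/7)*(-63/146) = 747/73 - 9*I/146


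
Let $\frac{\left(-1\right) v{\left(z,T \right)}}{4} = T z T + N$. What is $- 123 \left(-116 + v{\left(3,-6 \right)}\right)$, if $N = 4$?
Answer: $69372$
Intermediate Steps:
$v{\left(z,T \right)} = -16 - 4 z T^{2}$ ($v{\left(z,T \right)} = - 4 \left(T z T + 4\right) = - 4 \left(z T^{2} + 4\right) = - 4 \left(4 + z T^{2}\right) = -16 - 4 z T^{2}$)
$- 123 \left(-116 + v{\left(3,-6 \right)}\right) = - 123 \left(-116 - \left(16 + 12 \left(-6\right)^{2}\right)\right) = - 123 \left(-116 - \left(16 + 12 \cdot 36\right)\right) = - 123 \left(-116 - 448\right) = \left(-123\right) \left(-564\right) = 69372$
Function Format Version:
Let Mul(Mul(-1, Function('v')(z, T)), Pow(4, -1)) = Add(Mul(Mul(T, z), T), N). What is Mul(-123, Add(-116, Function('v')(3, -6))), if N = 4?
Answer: 69372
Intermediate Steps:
Function('v')(z, T) = Add(-16, Mul(-4, z, Pow(T, 2))) (Function('v')(z, T) = Mul(-4, Add(Mul(Mul(T, z), T), 4)) = Mul(-4, Add(Mul(z, Pow(T, 2)), 4)) = Mul(-4, Add(4, Mul(z, Pow(T, 2)))) = Add(-16, Mul(-4, z, Pow(T, 2))))
Mul(-123, Add(-116, Function('v')(3, -6))) = Mul(-123, Add(-116, Add(-16, Mul(-4, 3, Pow(-6, 2))))) = Mul(-123, Add(-116, Add(-16, Mul(-4, 3, 36)))) = Mul(-123, Add(-116, Add(-16, -432))) = Mul(-123, Add(-116, -448)) = Mul(-123, -564) = 69372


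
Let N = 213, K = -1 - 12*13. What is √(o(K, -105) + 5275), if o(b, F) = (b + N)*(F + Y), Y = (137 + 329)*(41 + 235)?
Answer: √7201891 ≈ 2683.6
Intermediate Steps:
K = -157 (K = -1 - 156 = -157)
Y = 128616 (Y = 466*276 = 128616)
o(b, F) = (213 + b)*(128616 + F) (o(b, F) = (b + 213)*(F + 128616) = (213 + b)*(128616 + F))
√(o(K, -105) + 5275) = √((27395208 + 213*(-105) + 128616*(-157) - 105*(-157)) + 5275) = √((27395208 - 22365 - 20192712 + 16485) + 5275) = √(7196616 + 5275) = √7201891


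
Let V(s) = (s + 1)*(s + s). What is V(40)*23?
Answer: 75440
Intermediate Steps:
V(s) = 2*s*(1 + s) (V(s) = (1 + s)*(2*s) = 2*s*(1 + s))
V(40)*23 = (2*40*(1 + 40))*23 = (2*40*41)*23 = 3280*23 = 75440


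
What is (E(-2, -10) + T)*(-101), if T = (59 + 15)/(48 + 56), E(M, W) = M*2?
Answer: 17271/52 ≈ 332.13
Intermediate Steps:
E(M, W) = 2*M
T = 37/52 (T = 74/104 = 74*(1/104) = 37/52 ≈ 0.71154)
(E(-2, -10) + T)*(-101) = (2*(-2) + 37/52)*(-101) = (-4 + 37/52)*(-101) = -171/52*(-101) = 17271/52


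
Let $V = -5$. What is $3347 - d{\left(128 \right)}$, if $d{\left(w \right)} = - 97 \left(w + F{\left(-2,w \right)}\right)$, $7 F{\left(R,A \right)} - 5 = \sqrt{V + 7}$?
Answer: $\frac{110826}{7} + \frac{97 \sqrt{2}}{7} \approx 15852.0$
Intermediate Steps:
$F{\left(R,A \right)} = \frac{5}{7} + \frac{\sqrt{2}}{7}$ ($F{\left(R,A \right)} = \frac{5}{7} + \frac{\sqrt{-5 + 7}}{7} = \frac{5}{7} + \frac{\sqrt{2}}{7}$)
$d{\left(w \right)} = - \frac{485}{7} - 97 w - \frac{97 \sqrt{2}}{7}$ ($d{\left(w \right)} = - 97 \left(w + \left(\frac{5}{7} + \frac{\sqrt{2}}{7}\right)\right) = - 97 \left(\frac{5}{7} + w + \frac{\sqrt{2}}{7}\right) = - \frac{485}{7} - 97 w - \frac{97 \sqrt{2}}{7}$)
$3347 - d{\left(128 \right)} = 3347 - \left(- \frac{485}{7} - 12416 - \frac{97 \sqrt{2}}{7}\right) = 3347 - \left(- \frac{87397}{7} - \frac{97 \sqrt{2}}{7}\right) = 3347 + \left(\frac{87397}{7} + \frac{97 \sqrt{2}}{7}\right) = \frac{110826}{7} + \frac{97 \sqrt{2}}{7}$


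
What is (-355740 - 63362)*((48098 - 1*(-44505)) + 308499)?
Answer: -168102650404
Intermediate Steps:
(-355740 - 63362)*((48098 - 1*(-44505)) + 308499) = -419102*((48098 + 44505) + 308499) = -419102*(92603 + 308499) = -419102*401102 = -168102650404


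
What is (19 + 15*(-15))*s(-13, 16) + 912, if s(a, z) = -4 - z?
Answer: 5032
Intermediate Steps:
(19 + 15*(-15))*s(-13, 16) + 912 = (19 + 15*(-15))*(-4 - 1*16) + 912 = (19 - 225)*(-4 - 16) + 912 = -206*(-20) + 912 = 4120 + 912 = 5032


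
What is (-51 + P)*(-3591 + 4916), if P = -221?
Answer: -360400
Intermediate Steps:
(-51 + P)*(-3591 + 4916) = (-51 - 221)*(-3591 + 4916) = -272*1325 = -360400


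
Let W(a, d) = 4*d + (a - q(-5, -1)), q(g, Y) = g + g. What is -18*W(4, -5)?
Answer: 108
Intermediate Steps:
q(g, Y) = 2*g
W(a, d) = 10 + a + 4*d (W(a, d) = 4*d + (a - 2*(-5)) = 4*d + (a - 1*(-10)) = 4*d + (a + 10) = 4*d + (10 + a) = 10 + a + 4*d)
-18*W(4, -5) = -18*(10 + 4 + 4*(-5)) = -18*(10 + 4 - 20) = -18*(-6) = 108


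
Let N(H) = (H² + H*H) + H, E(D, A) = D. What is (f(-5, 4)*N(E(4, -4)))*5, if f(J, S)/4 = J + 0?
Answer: -3600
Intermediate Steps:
f(J, S) = 4*J (f(J, S) = 4*(J + 0) = 4*J)
N(H) = H + 2*H² (N(H) = (H² + H²) + H = 2*H² + H = H + 2*H²)
(f(-5, 4)*N(E(4, -4)))*5 = ((4*(-5))*(4*(1 + 2*4)))*5 = -80*(1 + 8)*5 = -80*9*5 = -20*36*5 = -720*5 = -3600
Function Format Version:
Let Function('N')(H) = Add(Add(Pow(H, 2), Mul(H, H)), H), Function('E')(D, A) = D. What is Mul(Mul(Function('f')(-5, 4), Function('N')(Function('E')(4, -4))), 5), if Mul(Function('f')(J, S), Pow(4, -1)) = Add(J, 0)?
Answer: -3600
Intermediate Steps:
Function('f')(J, S) = Mul(4, J) (Function('f')(J, S) = Mul(4, Add(J, 0)) = Mul(4, J))
Function('N')(H) = Add(H, Mul(2, Pow(H, 2))) (Function('N')(H) = Add(Add(Pow(H, 2), Pow(H, 2)), H) = Add(Mul(2, Pow(H, 2)), H) = Add(H, Mul(2, Pow(H, 2))))
Mul(Mul(Function('f')(-5, 4), Function('N')(Function('E')(4, -4))), 5) = Mul(Mul(Mul(4, -5), Mul(4, Add(1, Mul(2, 4)))), 5) = Mul(Mul(-20, Mul(4, Add(1, 8))), 5) = Mul(Mul(-20, Mul(4, 9)), 5) = Mul(Mul(-20, 36), 5) = Mul(-720, 5) = -3600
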